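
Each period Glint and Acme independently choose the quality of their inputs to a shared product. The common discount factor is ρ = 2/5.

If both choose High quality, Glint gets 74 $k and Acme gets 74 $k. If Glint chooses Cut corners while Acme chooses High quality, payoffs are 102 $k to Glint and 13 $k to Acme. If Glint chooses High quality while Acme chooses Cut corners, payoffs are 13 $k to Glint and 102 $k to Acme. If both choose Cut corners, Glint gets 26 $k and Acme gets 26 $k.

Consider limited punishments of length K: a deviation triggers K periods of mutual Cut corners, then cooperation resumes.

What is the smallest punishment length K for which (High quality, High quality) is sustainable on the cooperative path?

Need Σ_{k=1}^{K} ρ^k ≥ (102−74)/(74−26) = 0.5833 at ρ = 2/5.
At K = 2 the sum is 0.5600 < 0.5833; at K = 3 it is 0.6240 ≥ 0.5833.
So the minimum punishment length is K = 3.

3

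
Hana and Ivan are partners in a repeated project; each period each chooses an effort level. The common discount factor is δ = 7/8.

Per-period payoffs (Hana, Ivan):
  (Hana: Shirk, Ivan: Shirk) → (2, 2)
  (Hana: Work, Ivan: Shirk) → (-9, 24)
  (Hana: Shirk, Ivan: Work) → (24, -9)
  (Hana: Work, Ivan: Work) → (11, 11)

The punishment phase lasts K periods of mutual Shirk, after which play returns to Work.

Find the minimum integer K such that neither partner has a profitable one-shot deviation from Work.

IC: δ(1−δ^K)/(1−δ) ≥ (24−11)/(11−2) = 13/9.
With δ = 7/8: need 1 − δ^K ≥ 13/9·(1−7/8)/(7/8), i.e. δ^K ≤ 0.7937.
Since (7/8)^1 = 0.8750 and (7/8)^2 = 0.7656, the smallest such K is 2.

2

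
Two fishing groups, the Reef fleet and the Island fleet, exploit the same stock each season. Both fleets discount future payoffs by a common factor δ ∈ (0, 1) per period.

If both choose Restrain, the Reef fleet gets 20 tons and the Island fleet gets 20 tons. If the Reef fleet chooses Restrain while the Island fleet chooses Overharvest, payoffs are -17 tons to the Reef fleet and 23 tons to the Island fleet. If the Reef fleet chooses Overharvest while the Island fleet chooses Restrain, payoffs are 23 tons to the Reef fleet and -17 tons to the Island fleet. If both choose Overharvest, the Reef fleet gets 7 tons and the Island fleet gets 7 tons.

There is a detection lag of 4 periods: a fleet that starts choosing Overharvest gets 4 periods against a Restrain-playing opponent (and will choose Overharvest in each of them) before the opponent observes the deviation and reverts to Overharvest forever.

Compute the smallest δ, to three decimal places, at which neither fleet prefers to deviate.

0.658

Deviating for the 4 undetected periods gains 23−20 = 3 per period over cooperation, then loses 20−7 = 13 per period forever once punishment starts.
Gain: 3(1 + δ + … + δ^3); loss: 13·δ^4/(1−δ).
No profitable deviation ⇔ 3(1−δ^4) ≤ 13·δ^4, i.e. δ^4 ≥ 3/(3+13) = 3/16.
Hence δ ≥ (3/16)^(1/4) ≈ 0.658.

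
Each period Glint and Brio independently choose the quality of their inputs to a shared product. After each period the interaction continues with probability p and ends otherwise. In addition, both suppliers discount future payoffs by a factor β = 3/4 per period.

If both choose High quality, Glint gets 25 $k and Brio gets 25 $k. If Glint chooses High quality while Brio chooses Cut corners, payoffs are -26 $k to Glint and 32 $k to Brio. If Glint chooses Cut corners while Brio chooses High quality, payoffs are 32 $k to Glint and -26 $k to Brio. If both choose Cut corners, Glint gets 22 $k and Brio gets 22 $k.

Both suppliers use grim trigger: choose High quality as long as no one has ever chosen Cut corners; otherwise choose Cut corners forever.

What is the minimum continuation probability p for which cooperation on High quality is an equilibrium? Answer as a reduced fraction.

Expected continuation weight on next period's payoff is β·p = 3/4·p, which plays the role of the discount factor.
Cooperation requires 3/4·p ≥ (32−25)/(32−22) = 7/10, hence p ≥ 14/15.

14/15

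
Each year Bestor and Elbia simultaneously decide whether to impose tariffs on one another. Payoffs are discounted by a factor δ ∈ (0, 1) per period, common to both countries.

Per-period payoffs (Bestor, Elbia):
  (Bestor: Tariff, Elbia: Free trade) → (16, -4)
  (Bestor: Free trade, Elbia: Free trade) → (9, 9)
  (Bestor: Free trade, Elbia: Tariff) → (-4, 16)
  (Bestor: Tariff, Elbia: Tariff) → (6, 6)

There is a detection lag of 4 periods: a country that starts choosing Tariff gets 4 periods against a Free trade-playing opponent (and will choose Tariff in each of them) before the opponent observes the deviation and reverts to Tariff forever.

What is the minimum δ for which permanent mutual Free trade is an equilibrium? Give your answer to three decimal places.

A deviator earns 16 for 4 periods, then 6 forever; cooperating earns 9 forever. Multiplying the IC by (1−δ):
9 ≥ 16(1−δ^4) + 6δ^4, so 10·δ^4 ≥ 7 and δ^4 ≥ 7/10.
δ ≥ (7/10)^(1/4) ≈ 0.915.

0.915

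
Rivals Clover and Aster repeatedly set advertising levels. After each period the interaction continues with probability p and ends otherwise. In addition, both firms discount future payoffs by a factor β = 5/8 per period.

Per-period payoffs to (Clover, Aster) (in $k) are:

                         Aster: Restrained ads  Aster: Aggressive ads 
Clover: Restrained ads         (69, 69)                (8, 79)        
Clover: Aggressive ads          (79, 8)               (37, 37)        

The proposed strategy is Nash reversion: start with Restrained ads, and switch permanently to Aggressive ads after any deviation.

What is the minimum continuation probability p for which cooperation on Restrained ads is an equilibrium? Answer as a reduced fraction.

8/21

With continuation probability p and discount β, the effective per-period discount factor is βp.
Grim-trigger IC: βp ≥ (79−69)/(79−37) = 5/21.
So p ≥ (5/21)/(5/8) = 8/21.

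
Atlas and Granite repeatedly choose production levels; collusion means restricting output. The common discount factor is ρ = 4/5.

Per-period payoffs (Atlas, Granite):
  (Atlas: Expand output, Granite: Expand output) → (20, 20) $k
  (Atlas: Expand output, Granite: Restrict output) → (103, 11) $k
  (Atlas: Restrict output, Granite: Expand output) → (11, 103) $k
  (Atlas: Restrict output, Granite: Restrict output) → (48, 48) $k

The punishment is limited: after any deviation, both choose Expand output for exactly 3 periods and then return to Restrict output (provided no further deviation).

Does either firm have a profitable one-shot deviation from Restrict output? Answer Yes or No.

IC: ρ+…+ρ^3 ≥ (103−48)/(48−20) = 55/28.
At ρ = 4/5: partial sum = 1.9520 < 1.9643. Cooperation not sustainable.

Yes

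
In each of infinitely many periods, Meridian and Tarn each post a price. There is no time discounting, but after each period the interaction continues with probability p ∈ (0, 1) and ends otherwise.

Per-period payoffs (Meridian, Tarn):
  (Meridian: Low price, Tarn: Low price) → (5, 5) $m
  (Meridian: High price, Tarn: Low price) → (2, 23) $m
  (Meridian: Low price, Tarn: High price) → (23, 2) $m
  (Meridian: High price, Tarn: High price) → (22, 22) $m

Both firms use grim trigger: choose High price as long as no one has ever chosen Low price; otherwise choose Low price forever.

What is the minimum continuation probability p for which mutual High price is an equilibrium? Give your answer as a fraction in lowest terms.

1/18

With no time discounting, the continuation probability p plays the role of the discount factor.
Grim-trigger IC: 22/(1−p) ≥ 23 + 5p/(1−p) ⇒ p ≥ (23−22)/(23−5) = 1/18.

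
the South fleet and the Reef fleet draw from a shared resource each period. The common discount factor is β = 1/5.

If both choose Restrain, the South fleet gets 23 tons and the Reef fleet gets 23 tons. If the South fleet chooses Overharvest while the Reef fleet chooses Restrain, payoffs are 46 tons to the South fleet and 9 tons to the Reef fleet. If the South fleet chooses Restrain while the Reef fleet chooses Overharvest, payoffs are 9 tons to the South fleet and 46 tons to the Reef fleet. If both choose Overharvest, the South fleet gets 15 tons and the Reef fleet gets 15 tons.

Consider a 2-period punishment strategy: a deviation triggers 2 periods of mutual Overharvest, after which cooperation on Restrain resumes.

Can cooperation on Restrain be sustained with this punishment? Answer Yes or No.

IC: β+…+β^2 ≥ (46−23)/(23−15) = 23/8.
At β = 1/5: partial sum = 0.2400 < 2.8750. Cooperation not sustainable.

No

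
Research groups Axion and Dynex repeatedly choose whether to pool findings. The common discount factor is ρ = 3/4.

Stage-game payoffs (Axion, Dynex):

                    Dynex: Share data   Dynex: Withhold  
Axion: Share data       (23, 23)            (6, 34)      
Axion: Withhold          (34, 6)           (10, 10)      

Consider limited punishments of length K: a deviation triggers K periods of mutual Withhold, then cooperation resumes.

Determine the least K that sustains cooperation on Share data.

No profitable deviation requires (23−10)(ρ+…+ρ^K) ≥ 34−23, i.e. ρ+…+ρ^K ≥ 11/13 ≈ 0.8462.
With ρ = 3/4, the partial sums are K=1: 0.7500, K=2: 1.3125.
K = 2 is the first length at which the sum reaches 0.8462.

2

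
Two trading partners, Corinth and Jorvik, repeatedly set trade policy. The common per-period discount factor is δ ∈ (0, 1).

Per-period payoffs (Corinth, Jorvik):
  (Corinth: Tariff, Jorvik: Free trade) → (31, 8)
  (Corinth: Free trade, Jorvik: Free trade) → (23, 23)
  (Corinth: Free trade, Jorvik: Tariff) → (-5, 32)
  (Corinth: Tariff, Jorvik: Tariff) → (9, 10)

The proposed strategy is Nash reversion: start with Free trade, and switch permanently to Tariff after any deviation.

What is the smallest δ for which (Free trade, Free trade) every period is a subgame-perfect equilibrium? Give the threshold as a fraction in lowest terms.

9/22

Corinth's threshold: (31−23)/(31−9) = 4/11.
Jorvik's threshold: (32−23)/(32−10) = 9/22.
4/11 < 9/22, so Jorvik binds and δ* = 9/22.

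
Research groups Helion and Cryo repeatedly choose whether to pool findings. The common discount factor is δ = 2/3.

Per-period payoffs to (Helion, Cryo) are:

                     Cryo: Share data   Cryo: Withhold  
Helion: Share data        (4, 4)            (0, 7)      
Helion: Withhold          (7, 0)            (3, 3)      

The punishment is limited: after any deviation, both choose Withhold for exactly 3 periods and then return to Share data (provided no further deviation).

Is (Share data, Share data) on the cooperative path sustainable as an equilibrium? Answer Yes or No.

Comparing payoff streams over the 4 periods until play realigns: cooperate → 4(1+δ+…+δ^3); deviate → 7 + 3(δ+…+δ^3).
Cooperation is sustained iff (4−3)(δ+…+δ^3) ≥ 7−4.
δ+…+δ^3 = 2/3·(1−(2/3)^3)/(1−2/3) = 1.4074, and (7−4)/(4−3) = 3.0000.
1.4074 < 3.0000, so cooperation is not sustainable.

No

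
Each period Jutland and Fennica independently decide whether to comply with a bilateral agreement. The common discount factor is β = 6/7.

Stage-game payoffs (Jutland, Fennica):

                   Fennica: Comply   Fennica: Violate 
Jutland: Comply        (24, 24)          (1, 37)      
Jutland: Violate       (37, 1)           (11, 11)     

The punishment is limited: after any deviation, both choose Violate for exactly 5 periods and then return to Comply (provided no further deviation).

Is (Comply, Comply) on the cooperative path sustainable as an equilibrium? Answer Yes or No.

Yes

Comparing payoff streams over the 6 periods until play realigns: cooperate → 24(1+β+…+β^5); deviate → 37 + 11(β+…+β^5).
Cooperation is sustained iff (24−11)(β+…+β^5) ≥ 37−24.
β+…+β^5 = 6/7·(1−(6/7)^5)/(1−6/7) = 3.2240, and (37−24)/(24−11) = 1.0000.
3.2240 ≥ 1.0000, so cooperation is sustainable.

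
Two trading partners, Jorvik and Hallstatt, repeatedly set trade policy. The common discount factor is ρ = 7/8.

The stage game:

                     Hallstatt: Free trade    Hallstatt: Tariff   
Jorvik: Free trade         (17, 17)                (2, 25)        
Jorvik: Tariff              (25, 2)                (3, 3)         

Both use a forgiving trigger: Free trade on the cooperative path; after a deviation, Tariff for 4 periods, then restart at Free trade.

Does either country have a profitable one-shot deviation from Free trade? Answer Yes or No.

No

A one-shot deviation gives 25 now, then 3 for 4 periods, then back to 17.
Gain from deviating: (25−17) today; loss: (17−3) in each of the next 4 periods.
No-deviation condition: (17−3)(ρ+…+ρ^4) ≥ 25−17, i.e. ρ+…+ρ^4 ≥ 4/7.
At ρ = 7/8: ρ+…+ρ^4 = 2.8967 ≥ 0.5714.
So cooperation is sustainable.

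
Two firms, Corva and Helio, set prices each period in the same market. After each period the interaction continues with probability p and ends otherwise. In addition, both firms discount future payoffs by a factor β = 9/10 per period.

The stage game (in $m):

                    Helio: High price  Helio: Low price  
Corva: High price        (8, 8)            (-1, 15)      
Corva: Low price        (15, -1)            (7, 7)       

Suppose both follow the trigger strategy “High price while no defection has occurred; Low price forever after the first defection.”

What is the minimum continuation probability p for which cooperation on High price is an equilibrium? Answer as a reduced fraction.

Expected continuation weight on next period's payoff is β·p = 9/10·p, which plays the role of the discount factor.
Cooperation requires 9/10·p ≥ (15−8)/(15−7) = 7/8, hence p ≥ 35/36.

35/36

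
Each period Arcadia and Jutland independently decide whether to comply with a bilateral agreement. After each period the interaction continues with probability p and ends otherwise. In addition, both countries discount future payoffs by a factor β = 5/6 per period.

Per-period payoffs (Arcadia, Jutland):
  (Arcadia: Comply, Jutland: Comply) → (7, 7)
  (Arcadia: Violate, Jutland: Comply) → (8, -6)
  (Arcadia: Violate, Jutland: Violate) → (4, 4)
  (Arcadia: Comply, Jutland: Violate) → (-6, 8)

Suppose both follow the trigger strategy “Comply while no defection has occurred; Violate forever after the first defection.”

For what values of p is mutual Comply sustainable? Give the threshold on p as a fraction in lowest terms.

3/10

Expected continuation weight on next period's payoff is β·p = 5/6·p, which plays the role of the discount factor.
Cooperation requires 5/6·p ≥ (8−7)/(8−4) = 1/4, hence p ≥ 3/10.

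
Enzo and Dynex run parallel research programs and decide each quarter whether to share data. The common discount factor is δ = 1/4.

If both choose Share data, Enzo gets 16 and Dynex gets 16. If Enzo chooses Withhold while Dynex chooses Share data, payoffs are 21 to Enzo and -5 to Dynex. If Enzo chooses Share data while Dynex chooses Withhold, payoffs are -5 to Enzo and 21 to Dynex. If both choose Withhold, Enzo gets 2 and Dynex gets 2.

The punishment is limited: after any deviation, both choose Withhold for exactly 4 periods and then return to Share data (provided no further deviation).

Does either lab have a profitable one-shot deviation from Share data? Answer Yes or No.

IC: δ+…+δ^4 ≥ (21−16)/(16−2) = 5/14.
At δ = 1/4: partial sum = 0.3320 < 0.3571. Cooperation not sustainable.

Yes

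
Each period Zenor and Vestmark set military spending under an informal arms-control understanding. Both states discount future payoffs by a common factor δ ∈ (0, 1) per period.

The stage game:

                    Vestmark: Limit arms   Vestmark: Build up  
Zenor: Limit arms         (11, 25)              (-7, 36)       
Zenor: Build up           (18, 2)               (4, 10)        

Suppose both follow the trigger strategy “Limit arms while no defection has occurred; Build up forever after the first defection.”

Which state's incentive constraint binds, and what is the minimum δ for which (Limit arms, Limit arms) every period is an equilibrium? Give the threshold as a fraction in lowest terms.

Zenor; δ ≥ 1/2

Zenor: cooperation gives 11 each period; deviation gives 18 once then 4 forever.
  11/(1−δ) ≥ 18 + 4δ/(1−δ) ⇒ δ ≥ 7/14 = 1/2.
Vestmark: cooperation gives 25 each period; deviation gives 36 once then 10 forever.
  δ ≥ 11/26.
Both must hold, so the binding constraint is Zenor's: δ ≥ 1/2.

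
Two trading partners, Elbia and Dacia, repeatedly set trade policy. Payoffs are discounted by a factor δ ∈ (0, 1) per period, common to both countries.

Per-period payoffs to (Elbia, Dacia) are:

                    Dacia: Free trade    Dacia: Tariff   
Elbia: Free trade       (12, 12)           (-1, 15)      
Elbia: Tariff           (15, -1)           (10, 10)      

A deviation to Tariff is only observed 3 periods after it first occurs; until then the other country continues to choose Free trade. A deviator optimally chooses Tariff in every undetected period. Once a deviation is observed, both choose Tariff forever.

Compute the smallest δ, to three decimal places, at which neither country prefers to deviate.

A deviator earns 15 for 3 periods, then 10 forever; cooperating earns 12 forever. Multiplying the IC by (1−δ):
12 ≥ 15(1−δ^3) + 10δ^3, so 5·δ^3 ≥ 3 and δ^3 ≥ 3/5.
δ ≥ (3/5)^(1/3) ≈ 0.843.

0.843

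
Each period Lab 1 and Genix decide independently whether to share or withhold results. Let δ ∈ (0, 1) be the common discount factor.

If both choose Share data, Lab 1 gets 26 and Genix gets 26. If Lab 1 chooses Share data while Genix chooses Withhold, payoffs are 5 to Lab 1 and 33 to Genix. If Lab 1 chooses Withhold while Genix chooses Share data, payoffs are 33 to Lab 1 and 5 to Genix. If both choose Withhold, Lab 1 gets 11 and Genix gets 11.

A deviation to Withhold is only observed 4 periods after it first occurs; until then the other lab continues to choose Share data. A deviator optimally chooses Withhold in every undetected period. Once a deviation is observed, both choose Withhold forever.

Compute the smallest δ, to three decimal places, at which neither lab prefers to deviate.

0.751

A deviator earns 33 for 4 periods, then 11 forever; cooperating earns 26 forever. Multiplying the IC by (1−δ):
26 ≥ 33(1−δ^4) + 11δ^4, so 22·δ^4 ≥ 7 and δ^4 ≥ 7/22.
δ ≥ (7/22)^(1/4) ≈ 0.751.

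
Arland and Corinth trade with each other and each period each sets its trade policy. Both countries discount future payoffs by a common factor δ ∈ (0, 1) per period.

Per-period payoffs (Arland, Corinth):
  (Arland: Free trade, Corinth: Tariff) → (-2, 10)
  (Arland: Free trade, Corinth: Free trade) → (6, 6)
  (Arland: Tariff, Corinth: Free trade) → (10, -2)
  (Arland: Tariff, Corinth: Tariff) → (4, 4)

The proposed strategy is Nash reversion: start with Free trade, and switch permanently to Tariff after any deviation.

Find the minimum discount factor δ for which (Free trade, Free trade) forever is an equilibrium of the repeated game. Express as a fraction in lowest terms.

2/3

Cooperation forever yields 6 each period: 6/(1−δ).
Deviating yields 10 once, then 4 forever: 10 + 4δ/(1−δ).
No profitable deviation requires 6/(1−δ) ≥ 10 + 4δ/(1−δ).
Multiplying by (1−δ): 6 ≥ 10(1−δ) + 4δ = 10 − 6δ.
So 6δ ≥ 4, i.e. δ ≥ 4/6 = 2/3.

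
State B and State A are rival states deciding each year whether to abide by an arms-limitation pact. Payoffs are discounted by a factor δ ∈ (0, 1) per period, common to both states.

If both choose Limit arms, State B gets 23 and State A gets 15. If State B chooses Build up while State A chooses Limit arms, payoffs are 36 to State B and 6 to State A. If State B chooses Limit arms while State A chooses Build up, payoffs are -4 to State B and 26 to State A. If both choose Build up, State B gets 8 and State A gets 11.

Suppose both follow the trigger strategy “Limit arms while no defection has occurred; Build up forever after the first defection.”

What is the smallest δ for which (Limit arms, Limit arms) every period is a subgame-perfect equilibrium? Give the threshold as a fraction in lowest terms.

State B: cooperation gives 23 each period; deviation gives 36 once then 8 forever.
  23/(1−δ) ≥ 36 + 8δ/(1−δ) ⇒ δ ≥ 13/28.
State A: cooperation gives 15 each period; deviation gives 26 once then 11 forever.
  δ ≥ 11/15.
Both must hold, so the binding constraint is State A's: δ ≥ 11/15.

11/15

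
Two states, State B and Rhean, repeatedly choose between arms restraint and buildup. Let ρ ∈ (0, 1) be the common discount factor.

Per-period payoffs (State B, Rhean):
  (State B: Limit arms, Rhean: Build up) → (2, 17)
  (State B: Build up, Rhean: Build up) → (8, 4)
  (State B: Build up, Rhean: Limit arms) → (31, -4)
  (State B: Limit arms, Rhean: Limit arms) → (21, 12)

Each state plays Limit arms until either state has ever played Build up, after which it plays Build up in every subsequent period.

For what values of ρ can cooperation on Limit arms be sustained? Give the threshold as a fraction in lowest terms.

For State B: deviation gain 31−21 = 10, per-period punishment loss 21−8 = 13. IC gives ρ ≥ 10/23.
For Rhean: gain 5, loss 8 per period, so ρ ≥ 5/13.
The tighter constraint is State B's, so cooperation needs ρ ≥ 10/23.

10/23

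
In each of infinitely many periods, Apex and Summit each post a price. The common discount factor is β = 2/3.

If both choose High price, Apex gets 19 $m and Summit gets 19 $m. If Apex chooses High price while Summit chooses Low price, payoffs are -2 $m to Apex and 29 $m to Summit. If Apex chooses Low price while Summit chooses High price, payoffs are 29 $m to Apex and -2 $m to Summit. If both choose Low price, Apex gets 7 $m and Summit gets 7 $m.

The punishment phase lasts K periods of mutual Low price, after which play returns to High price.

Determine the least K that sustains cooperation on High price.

No profitable deviation requires (19−7)(β+…+β^K) ≥ 29−19, i.e. β+…+β^K ≥ 5/6 ≈ 0.8333.
With β = 2/3, the partial sums are K=1: 0.6667, K=2: 1.1111.
K = 2 is the first length at which the sum reaches 0.8333.

2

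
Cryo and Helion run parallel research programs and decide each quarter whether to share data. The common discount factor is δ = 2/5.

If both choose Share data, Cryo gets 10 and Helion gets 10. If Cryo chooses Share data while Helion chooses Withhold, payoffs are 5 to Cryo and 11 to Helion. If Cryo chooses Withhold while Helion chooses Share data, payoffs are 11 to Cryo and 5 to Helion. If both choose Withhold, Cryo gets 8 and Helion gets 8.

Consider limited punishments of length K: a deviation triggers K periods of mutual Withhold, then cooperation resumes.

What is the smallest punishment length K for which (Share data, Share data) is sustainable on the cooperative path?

2

IC: δ(1−δ^K)/(1−δ) ≥ (11−10)/(10−8) = 1/2.
With δ = 2/5: need 1 − δ^K ≥ 1/2·(1−2/5)/(2/5), i.e. δ^K ≤ 0.2500.
Since (2/5)^1 = 0.4000 and (2/5)^2 = 0.1600, the smallest such K is 2.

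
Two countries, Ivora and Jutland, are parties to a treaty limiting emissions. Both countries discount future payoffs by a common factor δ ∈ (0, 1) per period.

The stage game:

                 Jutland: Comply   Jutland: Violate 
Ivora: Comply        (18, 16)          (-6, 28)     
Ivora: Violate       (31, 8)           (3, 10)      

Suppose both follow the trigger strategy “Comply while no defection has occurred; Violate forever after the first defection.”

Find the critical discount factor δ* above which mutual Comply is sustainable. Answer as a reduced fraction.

2/3

Ivora's threshold: (31−18)/(31−3) = 13/28.
Jutland's threshold: (28−16)/(28−10) = 2/3.
13/28 < 2/3, so Jutland binds and δ* = 2/3.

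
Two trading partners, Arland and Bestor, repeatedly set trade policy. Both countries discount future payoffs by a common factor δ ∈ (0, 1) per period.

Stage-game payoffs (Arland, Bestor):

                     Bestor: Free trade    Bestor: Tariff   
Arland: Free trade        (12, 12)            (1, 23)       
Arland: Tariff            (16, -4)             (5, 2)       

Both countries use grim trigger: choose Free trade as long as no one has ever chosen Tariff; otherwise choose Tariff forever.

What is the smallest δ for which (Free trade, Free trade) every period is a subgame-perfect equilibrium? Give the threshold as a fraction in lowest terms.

For Arland: deviation gain 16−12 = 4, per-period punishment loss 12−5 = 7. IC gives δ ≥ 4/11.
For Bestor: gain 11, loss 10 per period, so δ ≥ 11/21.
The tighter constraint is Bestor's, so cooperation needs δ ≥ 11/21.

11/21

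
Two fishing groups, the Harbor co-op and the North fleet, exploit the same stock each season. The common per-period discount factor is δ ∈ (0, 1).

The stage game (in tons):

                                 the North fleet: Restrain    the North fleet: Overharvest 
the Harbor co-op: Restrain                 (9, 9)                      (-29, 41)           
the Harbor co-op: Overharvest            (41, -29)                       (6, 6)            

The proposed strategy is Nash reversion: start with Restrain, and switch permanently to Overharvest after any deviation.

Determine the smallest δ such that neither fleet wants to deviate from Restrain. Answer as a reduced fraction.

Cooperation forever yields 9 each period: 9/(1−δ).
Deviating yields 41 once, then 6 forever: 41 + 6δ/(1−δ).
No profitable deviation requires 9/(1−δ) ≥ 41 + 6δ/(1−δ).
Multiplying by (1−δ): 9 ≥ 41(1−δ) + 6δ = 41 − 35δ.
So 35δ ≥ 32, i.e. δ ≥ 32/35.

32/35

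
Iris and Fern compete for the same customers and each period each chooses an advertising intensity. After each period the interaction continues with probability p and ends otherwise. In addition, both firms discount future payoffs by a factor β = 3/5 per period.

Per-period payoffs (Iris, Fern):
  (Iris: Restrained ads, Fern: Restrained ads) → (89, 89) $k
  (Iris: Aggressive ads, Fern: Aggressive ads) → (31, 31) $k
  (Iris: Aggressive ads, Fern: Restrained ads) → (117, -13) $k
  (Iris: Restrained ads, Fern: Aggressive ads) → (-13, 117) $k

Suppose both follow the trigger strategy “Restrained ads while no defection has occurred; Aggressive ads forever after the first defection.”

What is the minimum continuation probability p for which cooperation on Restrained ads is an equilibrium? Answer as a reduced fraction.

With continuation probability p and discount β, the effective per-period discount factor is βp.
Grim-trigger IC: βp ≥ (117−89)/(117−31) = 14/43.
So p ≥ (14/43)/(3/5) = 70/129.

70/129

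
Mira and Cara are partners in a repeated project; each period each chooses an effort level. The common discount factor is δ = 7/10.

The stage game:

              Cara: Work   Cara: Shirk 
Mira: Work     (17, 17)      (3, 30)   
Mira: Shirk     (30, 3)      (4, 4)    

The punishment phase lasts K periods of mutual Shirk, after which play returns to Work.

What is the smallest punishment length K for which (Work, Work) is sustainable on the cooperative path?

IC: δ(1−δ^K)/(1−δ) ≥ (30−17)/(17−4) = 1.
With δ = 7/10: need 1 − δ^K ≥ 1·(1−7/10)/(7/10), i.e. δ^K ≤ 0.5714.
Since (7/10)^1 = 0.7000 and (7/10)^2 = 0.4900, the smallest such K is 2.

2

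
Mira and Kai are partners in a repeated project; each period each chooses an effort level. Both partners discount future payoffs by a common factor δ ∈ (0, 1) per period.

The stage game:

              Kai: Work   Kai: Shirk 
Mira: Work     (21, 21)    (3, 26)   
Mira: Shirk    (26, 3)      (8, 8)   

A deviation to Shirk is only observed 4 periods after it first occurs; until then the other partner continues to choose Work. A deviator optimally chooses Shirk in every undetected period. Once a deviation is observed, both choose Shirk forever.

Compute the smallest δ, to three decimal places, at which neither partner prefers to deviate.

The best deviation is to choose Shirk for all 4 undetected periods, earning 26 each, then 8 forever once detected.
Deviation value: 26(1−δ^4)/(1−δ) + 8δ^4/(1−δ); cooperation value: 21/(1−δ).
IC: 21 ≥ 26(1−δ^4) + 8δ^4 = 26 − 18δ^4.
So δ^4 ≥ 5/18, giving δ ≥ (5/18)^(1/4) ≈ 0.726.

0.726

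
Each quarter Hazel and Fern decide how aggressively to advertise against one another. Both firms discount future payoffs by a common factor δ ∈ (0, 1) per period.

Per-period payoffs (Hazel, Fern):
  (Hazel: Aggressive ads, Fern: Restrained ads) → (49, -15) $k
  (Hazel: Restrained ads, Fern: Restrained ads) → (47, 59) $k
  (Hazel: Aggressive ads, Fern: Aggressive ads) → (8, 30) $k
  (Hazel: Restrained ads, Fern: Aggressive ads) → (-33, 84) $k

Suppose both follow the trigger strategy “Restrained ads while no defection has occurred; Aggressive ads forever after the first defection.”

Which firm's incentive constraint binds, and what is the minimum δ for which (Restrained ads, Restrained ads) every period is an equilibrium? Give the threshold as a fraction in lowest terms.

Hazel's threshold: (49−47)/(49−8) = 2/41.
Fern's threshold: (84−59)/(84−30) = 25/54.
2/41 < 25/54, so Fern binds and δ* = 25/54.

Fern; δ ≥ 25/54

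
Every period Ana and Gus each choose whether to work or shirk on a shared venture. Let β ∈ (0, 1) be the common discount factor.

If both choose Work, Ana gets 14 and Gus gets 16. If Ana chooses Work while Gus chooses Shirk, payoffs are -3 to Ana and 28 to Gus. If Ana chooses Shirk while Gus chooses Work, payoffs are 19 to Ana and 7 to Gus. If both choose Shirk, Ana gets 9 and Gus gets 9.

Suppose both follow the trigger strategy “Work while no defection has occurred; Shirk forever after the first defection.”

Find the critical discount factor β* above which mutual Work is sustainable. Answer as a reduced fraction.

For Ana: deviation gain 19−14 = 5, per-period punishment loss 14−9 = 5. IC gives β ≥ 5/10 = 1/2.
For Gus: gain 12, loss 7 per period, so β ≥ 12/19.
The tighter constraint is Gus's, so cooperation needs β ≥ 12/19.

12/19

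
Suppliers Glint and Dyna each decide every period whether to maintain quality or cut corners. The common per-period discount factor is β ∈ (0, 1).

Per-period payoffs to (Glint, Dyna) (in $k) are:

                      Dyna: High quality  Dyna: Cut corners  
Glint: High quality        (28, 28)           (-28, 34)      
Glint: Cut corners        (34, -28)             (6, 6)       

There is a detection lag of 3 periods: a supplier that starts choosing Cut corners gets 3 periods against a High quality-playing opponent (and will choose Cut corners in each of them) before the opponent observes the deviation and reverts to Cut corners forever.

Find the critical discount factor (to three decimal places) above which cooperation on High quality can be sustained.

0.598

The best deviation is to choose Cut corners for all 3 undetected periods, earning 34 each, then 6 forever once detected.
Deviation value: 34(1−β^3)/(1−β) + 6β^3/(1−β); cooperation value: 28/(1−β).
IC: 28 ≥ 34(1−β^3) + 6β^3 = 34 − 28β^3.
So β^3 ≥ 6/28 = 3/14, giving β ≥ (3/14)^(1/3) ≈ 0.598.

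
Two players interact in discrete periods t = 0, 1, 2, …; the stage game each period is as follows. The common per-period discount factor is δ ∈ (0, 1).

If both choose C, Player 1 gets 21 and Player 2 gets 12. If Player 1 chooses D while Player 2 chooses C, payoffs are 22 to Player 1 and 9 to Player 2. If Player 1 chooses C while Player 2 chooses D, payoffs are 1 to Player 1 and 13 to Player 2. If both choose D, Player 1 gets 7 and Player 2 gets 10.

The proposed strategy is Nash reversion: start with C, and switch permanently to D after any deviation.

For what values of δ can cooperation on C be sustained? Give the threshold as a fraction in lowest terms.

1/3

For Player 1: deviation gain 22−21 = 1, per-period punishment loss 21−7 = 14. IC gives δ ≥ 1/15.
For Player 2: gain 1, loss 2 per period, so δ ≥ 1/3.
The tighter constraint is Player 2's, so cooperation needs δ ≥ 1/3.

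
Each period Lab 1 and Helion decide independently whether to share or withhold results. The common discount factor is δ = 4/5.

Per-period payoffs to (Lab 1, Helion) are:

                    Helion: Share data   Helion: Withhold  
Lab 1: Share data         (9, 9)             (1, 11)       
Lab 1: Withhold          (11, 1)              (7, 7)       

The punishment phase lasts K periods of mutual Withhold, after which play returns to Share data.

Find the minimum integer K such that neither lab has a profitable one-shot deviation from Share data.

IC: δ(1−δ^K)/(1−δ) ≥ (11−9)/(9−7) = 1.
With δ = 4/5: need 1 − δ^K ≥ 1·(1−4/5)/(4/5), i.e. δ^K ≤ 0.7500.
Since (4/5)^1 = 0.8000 and (4/5)^2 = 0.6400, the smallest such K is 2.

2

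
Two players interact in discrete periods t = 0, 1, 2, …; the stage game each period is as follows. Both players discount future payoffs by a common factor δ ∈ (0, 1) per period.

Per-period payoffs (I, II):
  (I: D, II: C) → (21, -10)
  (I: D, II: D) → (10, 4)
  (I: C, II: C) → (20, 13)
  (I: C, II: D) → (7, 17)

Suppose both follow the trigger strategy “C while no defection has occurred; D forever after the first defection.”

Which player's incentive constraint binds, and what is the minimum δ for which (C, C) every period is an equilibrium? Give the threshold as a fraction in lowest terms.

I: cooperation gives 20 each period; deviation gives 21 once then 10 forever.
  20/(1−δ) ≥ 21 + 10δ/(1−δ) ⇒ δ ≥ 1/11.
II: cooperation gives 13 each period; deviation gives 17 once then 4 forever.
  δ ≥ 4/13.
Both must hold, so the binding constraint is II's: δ ≥ 4/13.

II; δ ≥ 4/13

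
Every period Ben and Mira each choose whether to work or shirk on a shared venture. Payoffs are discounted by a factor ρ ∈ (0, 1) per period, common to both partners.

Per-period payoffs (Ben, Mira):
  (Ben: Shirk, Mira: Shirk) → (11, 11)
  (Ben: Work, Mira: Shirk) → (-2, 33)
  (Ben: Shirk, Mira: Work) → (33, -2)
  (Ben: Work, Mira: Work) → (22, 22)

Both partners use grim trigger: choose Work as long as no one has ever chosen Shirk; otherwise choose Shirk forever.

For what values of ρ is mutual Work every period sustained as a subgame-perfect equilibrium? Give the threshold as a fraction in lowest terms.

1/2

22/(1−ρ) ≥ 33 + 11ρ/(1−ρ)
22 ≥ 33 − 22ρ
ρ ≥ 11/22 = 1/2.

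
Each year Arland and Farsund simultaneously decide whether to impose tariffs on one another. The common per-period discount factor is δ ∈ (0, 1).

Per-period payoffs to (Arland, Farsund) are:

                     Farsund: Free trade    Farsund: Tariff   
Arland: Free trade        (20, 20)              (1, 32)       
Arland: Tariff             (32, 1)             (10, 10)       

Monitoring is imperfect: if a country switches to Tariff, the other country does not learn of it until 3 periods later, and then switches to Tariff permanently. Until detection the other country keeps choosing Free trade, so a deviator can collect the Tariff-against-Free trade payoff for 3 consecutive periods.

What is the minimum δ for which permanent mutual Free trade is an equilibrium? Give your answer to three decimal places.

A deviator earns 32 for 3 periods, then 10 forever; cooperating earns 20 forever. Multiplying the IC by (1−δ):
20 ≥ 32(1−δ^3) + 10δ^3, so 22·δ^3 ≥ 12 and δ^3 ≥ 6/11.
δ ≥ (6/11)^(1/3) ≈ 0.817.

0.817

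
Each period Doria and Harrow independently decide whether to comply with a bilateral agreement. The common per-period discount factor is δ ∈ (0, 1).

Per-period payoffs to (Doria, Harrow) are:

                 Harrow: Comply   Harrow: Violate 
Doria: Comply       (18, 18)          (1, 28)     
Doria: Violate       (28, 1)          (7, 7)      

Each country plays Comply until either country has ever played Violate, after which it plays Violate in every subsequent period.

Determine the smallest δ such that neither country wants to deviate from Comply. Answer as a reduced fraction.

10/21

Under grim trigger the critical discount factor is (T−C)/(T−P) with T = 28, C = 18, P = 7.
δ* = (28−18)/(28−7) = 10/21.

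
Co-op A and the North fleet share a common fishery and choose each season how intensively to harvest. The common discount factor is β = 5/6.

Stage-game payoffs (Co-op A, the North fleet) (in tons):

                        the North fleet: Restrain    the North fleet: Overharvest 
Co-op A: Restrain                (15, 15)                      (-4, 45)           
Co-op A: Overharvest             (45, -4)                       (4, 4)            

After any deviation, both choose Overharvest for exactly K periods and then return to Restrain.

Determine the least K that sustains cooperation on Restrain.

5

IC: β(1−β^K)/(1−β) ≥ (45−15)/(15−4) = 30/11.
With β = 5/6: need 1 − β^K ≥ 30/11·(1−5/6)/(5/6), i.e. β^K ≤ 0.4545.
Since (5/6)^4 = 0.4823 and (5/6)^5 = 0.4019, the smallest such K is 5.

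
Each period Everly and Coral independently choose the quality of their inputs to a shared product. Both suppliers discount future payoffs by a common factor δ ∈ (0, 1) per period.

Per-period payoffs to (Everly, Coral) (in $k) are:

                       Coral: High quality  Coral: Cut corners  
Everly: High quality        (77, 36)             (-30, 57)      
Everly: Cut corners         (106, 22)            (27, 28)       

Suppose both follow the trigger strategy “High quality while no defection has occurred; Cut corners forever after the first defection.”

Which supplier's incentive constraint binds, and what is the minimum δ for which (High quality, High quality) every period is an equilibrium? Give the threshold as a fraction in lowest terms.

Coral; δ ≥ 21/29

Everly: cooperation gives 77 each period; deviation gives 106 once then 27 forever.
  77/(1−δ) ≥ 106 + 27δ/(1−δ) ⇒ δ ≥ 29/79.
Coral: cooperation gives 36 each period; deviation gives 57 once then 28 forever.
  δ ≥ 21/29.
Both must hold, so the binding constraint is Coral's: δ ≥ 21/29.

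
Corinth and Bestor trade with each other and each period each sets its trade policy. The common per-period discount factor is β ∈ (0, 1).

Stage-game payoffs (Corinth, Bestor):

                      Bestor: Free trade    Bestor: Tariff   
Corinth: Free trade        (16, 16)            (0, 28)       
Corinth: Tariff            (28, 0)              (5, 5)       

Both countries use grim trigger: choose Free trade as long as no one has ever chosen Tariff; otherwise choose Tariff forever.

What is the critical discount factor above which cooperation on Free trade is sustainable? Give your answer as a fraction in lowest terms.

Under grim trigger the critical discount factor is (T−C)/(T−P) with T = 28, C = 16, P = 5.
β* = (28−16)/(28−5) = 12/23.

12/23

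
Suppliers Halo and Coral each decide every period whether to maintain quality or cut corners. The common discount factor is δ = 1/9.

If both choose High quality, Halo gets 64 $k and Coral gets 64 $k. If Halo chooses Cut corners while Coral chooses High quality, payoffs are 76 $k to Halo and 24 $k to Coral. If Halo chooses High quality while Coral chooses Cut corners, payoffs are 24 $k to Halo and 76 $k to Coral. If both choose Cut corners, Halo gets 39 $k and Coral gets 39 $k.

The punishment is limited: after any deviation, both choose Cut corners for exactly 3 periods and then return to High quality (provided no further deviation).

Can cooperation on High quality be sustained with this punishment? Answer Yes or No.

No

A one-shot deviation gives 76 now, then 39 for 3 periods, then back to 64.
Gain from deviating: (76−64) today; loss: (64−39) in each of the next 3 periods.
No-deviation condition: (64−39)(δ+…+δ^3) ≥ 76−64, i.e. δ+…+δ^3 ≥ 12/25.
At δ = 1/9: δ+…+δ^3 = 0.1248 < 0.4800.
So cooperation is not sustainable.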